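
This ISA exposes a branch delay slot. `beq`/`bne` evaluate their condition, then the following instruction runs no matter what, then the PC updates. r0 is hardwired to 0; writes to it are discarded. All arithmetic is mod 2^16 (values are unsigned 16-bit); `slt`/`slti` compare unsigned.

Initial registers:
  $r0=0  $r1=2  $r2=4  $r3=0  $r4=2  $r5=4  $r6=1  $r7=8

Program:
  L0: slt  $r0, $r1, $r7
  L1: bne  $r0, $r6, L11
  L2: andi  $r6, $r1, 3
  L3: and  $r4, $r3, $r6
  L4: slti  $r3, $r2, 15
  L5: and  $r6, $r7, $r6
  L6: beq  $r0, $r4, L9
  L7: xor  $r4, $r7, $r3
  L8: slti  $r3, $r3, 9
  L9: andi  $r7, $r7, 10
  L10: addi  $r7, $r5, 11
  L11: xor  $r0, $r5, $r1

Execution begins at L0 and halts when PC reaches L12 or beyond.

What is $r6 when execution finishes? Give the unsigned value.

PC=0  slt  $r0, $r1, $r7     | $r0=0 $r1=2 $r2=4 $r3=0 $r4=2 $r5=4 $r6=1 $r7=8
PC=1  bne  $r0, $r6, L11     | $r0=0 $r1=2 $r2=4 $r3=0 $r4=2 $r5=4 $r6=1 $r7=8  [TAKEN]
PC=2  andi  $r6, $r1, 3      | $r0=0 $r1=2 $r2=4 $r3=0 $r4=2 $r5=4 $r6=2 $r7=8
PC=11 xor  $r0, $r5, $r1     | $r0=0 $r1=2 $r2=4 $r3=0 $r4=2 $r5=4 $r6=2 $r7=8

2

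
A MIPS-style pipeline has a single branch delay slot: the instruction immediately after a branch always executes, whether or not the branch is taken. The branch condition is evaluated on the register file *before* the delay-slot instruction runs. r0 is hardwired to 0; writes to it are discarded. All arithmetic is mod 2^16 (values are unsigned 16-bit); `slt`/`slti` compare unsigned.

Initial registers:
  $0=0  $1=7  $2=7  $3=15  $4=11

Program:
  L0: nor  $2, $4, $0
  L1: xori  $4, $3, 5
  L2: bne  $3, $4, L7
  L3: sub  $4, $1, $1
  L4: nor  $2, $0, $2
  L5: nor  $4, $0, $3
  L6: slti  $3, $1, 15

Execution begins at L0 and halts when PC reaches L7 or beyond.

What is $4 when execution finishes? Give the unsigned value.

#0 nor  $2, $4, $0 ; 0/7/65524/15/11
#1 xori  $4, $3, 5 ; 0/7/65524/15/10
#2 bne  $3, $4, L7 ; 0/7/65524/15/10 ; →target
#3 sub  $4, $1, $1 ; 0/7/65524/15/0

0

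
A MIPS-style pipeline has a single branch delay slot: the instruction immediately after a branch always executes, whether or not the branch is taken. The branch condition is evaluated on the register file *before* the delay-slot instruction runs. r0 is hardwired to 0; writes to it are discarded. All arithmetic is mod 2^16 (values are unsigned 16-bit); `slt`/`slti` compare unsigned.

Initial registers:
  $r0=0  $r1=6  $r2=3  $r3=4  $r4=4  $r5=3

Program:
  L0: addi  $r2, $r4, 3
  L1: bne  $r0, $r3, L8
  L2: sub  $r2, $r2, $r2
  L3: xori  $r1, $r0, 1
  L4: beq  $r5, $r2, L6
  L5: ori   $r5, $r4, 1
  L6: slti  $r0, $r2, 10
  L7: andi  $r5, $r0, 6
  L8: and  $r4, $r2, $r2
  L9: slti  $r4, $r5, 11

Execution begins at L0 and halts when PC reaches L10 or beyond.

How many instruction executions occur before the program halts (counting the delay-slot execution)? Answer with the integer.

5

#0 addi  $r2, $r4, 3 ; 0/6/7/4/4/3
#1 bne  $r0, $r3, L8 ; 0/6/7/4/4/3 ; →target
#2 sub  $r2, $r2, $r2 ; 0/6/0/4/4/3
#8 and  $r4, $r2, $r2 ; 0/6/0/4/0/3
#9 slti  $r4, $r5, 11 ; 0/6/0/4/1/3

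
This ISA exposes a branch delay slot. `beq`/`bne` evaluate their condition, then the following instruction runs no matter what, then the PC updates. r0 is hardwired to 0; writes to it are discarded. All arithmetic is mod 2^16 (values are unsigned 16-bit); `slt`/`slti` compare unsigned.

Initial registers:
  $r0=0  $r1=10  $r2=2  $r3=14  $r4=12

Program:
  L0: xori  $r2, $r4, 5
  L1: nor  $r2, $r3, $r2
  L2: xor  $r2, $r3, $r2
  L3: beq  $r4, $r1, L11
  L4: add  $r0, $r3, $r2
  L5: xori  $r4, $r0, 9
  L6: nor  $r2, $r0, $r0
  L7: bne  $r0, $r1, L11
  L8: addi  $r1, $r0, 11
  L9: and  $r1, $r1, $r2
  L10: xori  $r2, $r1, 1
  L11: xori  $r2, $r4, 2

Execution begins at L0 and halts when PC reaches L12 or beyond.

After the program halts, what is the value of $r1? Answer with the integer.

11

PC=0  xori  $r2, $r4, 5      | $r0=0 $r1=10 $r2=9 $r3=14 $r4=12
PC=1  nor  $r2, $r3, $r2     | $r0=0 $r1=10 $r2=65520 $r3=14 $r4=12
PC=2  xor  $r2, $r3, $r2     | $r0=0 $r1=10 $r2=65534 $r3=14 $r4=12
PC=3  beq  $r4, $r1, L11     | $r0=0 $r1=10 $r2=65534 $r3=14 $r4=12  [not taken]
PC=4  add  $r0, $r3, $r2     | $r0=0 $r1=10 $r2=65534 $r3=14 $r4=12
PC=5  xori  $r4, $r0, 9      | $r0=0 $r1=10 $r2=65534 $r3=14 $r4=9
PC=6  nor  $r2, $r0, $r0     | $r0=0 $r1=10 $r2=65535 $r3=14 $r4=9
PC=7  bne  $r0, $r1, L11     | $r0=0 $r1=10 $r2=65535 $r3=14 $r4=9  [TAKEN]
PC=8  addi  $r1, $r0, 11     | $r0=0 $r1=11 $r2=65535 $r3=14 $r4=9
PC=11 xori  $r2, $r4, 2      | $r0=0 $r1=11 $r2=11 $r3=14 $r4=9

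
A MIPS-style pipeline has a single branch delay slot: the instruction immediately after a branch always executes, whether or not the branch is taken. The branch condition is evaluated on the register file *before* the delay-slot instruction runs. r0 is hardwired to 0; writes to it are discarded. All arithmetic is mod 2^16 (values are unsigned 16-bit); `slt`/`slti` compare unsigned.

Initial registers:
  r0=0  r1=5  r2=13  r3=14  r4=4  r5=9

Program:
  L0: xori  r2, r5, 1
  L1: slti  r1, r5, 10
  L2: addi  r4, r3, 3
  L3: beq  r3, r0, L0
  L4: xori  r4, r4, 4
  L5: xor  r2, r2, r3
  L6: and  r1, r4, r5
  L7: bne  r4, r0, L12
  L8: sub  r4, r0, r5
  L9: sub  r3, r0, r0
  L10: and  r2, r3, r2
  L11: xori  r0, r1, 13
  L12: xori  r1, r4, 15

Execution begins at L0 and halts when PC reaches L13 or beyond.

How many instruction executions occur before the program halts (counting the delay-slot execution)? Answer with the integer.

10

PC=0  xori  r2, r5, 1        | r0=0 r1=5 r2=8 r3=14 r4=4 r5=9
PC=1  slti  r1, r5, 10       | r0=0 r1=1 r2=8 r3=14 r4=4 r5=9
PC=2  addi  r4, r3, 3        | r0=0 r1=1 r2=8 r3=14 r4=17 r5=9
PC=3  beq  r3, r0, L0        | r0=0 r1=1 r2=8 r3=14 r4=17 r5=9  [not taken]
PC=4  xori  r4, r4, 4        | r0=0 r1=1 r2=8 r3=14 r4=21 r5=9
PC=5  xor  r2, r2, r3        | r0=0 r1=1 r2=6 r3=14 r4=21 r5=9
PC=6  and  r1, r4, r5        | r0=0 r1=1 r2=6 r3=14 r4=21 r5=9
PC=7  bne  r4, r0, L12       | r0=0 r1=1 r2=6 r3=14 r4=21 r5=9  [TAKEN]
PC=8  sub  r4, r0, r5        | r0=0 r1=1 r2=6 r3=14 r4=65527 r5=9
PC=12 xori  r1, r4, 15       | r0=0 r1=65528 r2=6 r3=14 r4=65527 r5=9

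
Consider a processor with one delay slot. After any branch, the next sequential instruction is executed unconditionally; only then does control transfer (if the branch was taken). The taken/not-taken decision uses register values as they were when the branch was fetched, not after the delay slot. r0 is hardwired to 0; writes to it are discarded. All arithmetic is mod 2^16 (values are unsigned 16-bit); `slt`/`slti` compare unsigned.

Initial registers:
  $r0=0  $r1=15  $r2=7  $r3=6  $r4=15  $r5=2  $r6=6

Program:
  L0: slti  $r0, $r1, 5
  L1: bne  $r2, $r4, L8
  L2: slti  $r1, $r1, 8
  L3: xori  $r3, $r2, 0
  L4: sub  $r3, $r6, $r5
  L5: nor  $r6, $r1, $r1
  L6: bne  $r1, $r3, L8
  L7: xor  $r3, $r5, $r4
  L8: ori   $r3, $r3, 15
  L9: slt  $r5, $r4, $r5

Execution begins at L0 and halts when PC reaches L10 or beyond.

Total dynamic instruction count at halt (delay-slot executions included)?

PC=0  slti  $r0, $r1, 5      | $r0=0 $r1=15 $r2=7 $r3=6 $r4=15 $r5=2 $r6=6
PC=1  bne  $r2, $r4, L8      | $r0=0 $r1=15 $r2=7 $r3=6 $r4=15 $r5=2 $r6=6  [TAKEN]
PC=2  slti  $r1, $r1, 8      | $r0=0 $r1=0 $r2=7 $r3=6 $r4=15 $r5=2 $r6=6
PC=8  ori   $r3, $r3, 15     | $r0=0 $r1=0 $r2=7 $r3=15 $r4=15 $r5=2 $r6=6
PC=9  slt  $r5, $r4, $r5     | $r0=0 $r1=0 $r2=7 $r3=15 $r4=15 $r5=0 $r6=6

5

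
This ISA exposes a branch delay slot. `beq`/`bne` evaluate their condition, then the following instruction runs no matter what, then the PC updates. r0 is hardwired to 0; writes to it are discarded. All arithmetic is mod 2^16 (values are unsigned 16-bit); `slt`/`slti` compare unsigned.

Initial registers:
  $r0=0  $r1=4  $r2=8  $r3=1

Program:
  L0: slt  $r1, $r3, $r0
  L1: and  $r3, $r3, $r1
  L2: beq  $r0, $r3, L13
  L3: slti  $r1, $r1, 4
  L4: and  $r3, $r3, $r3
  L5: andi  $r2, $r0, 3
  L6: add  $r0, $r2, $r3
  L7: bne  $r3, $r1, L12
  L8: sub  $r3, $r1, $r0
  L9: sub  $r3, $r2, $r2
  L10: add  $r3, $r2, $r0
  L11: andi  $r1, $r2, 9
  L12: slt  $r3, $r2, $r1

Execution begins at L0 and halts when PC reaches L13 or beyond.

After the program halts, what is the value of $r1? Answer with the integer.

#0 slt  $r1, $r3, $r0 ; 0/0/8/1
#1 and  $r3, $r3, $r1 ; 0/0/8/0
#2 beq  $r0, $r3, L13 ; 0/0/8/0 ; →target
#3 slti  $r1, $r1, 4 ; 0/1/8/0

1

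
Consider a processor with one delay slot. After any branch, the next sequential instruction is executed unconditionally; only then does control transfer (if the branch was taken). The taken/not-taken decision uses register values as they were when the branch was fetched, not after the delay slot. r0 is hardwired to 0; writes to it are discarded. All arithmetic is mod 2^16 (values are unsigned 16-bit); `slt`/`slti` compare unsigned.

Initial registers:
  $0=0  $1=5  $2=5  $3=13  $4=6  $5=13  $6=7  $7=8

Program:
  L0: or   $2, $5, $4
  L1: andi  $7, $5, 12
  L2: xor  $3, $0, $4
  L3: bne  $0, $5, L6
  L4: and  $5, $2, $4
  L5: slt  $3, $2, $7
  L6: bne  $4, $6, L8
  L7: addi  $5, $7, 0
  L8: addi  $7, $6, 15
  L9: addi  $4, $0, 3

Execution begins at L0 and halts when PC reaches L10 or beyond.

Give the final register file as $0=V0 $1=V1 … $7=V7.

#0 or   $2, $5, $4 ; 0/5/15/13/6/13/7/8
#1 andi  $7, $5, 12 ; 0/5/15/13/6/13/7/12
#2 xor  $3, $0, $4 ; 0/5/15/6/6/13/7/12
#3 bne  $0, $5, L6 ; 0/5/15/6/6/13/7/12 ; →target
#4 and  $5, $2, $4 ; 0/5/15/6/6/6/7/12
#6 bne  $4, $6, L8 ; 0/5/15/6/6/6/7/12 ; →target
#7 addi  $5, $7, 0 ; 0/5/15/6/6/12/7/12
#8 addi  $7, $6, 15 ; 0/5/15/6/6/12/7/22
#9 addi  $4, $0, 3 ; 0/5/15/6/3/12/7/22

$0=0 $1=5 $2=15 $3=6 $4=3 $5=12 $6=7 $7=22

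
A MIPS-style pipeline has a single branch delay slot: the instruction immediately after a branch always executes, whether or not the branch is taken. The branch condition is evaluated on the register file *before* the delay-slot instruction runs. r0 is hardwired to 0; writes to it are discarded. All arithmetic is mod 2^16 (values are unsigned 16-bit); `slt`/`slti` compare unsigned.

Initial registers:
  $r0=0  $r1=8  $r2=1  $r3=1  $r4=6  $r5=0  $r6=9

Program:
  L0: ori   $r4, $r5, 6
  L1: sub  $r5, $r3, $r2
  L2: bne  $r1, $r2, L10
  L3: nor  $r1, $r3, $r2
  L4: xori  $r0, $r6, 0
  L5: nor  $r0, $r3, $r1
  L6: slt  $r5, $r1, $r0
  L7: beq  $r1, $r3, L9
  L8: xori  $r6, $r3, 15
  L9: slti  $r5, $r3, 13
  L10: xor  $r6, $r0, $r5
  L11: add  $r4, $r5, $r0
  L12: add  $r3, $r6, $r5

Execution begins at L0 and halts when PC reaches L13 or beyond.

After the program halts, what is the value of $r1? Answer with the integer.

65534

[0] ori   $r4, $r5, 6  →  {$r0:0, $r1:8, $r2:1, $r3:1, $r4:6, $r5:0, $r6:9}
[1] sub  $r5, $r3, $r2  →  {$r0:0, $r1:8, $r2:1, $r3:1, $r4:6, $r5:0, $r6:9}
[2] bne  $r1, $r2, L10  →  {$r0:0, $r1:8, $r2:1, $r3:1, $r4:6, $r5:0, $r6:9}  ⟨branch taken⟩
[3] nor  $r1, $r3, $r2  →  {$r0:0, $r1:65534, $r2:1, $r3:1, $r4:6, $r5:0, $r6:9}
[10] xor  $r6, $r0, $r5  →  {$r0:0, $r1:65534, $r2:1, $r3:1, $r4:6, $r5:0, $r6:0}
[11] add  $r4, $r5, $r0  →  {$r0:0, $r1:65534, $r2:1, $r3:1, $r4:0, $r5:0, $r6:0}
[12] add  $r3, $r6, $r5  →  {$r0:0, $r1:65534, $r2:1, $r3:0, $r4:0, $r5:0, $r6:0}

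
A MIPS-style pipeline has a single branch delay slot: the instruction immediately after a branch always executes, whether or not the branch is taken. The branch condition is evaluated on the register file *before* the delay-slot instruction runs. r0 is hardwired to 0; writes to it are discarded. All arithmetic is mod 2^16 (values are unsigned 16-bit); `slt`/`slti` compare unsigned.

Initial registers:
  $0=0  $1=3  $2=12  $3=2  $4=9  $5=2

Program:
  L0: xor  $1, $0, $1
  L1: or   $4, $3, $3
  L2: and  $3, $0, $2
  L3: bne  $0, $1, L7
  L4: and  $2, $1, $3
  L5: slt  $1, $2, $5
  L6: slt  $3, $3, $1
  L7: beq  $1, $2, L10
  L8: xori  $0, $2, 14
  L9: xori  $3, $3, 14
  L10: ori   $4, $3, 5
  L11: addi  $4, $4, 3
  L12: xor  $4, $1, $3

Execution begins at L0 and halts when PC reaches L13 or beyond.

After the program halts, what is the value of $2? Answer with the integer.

#0 xor  $1, $0, $1 ; 0/3/12/2/9/2
#1 or   $4, $3, $3 ; 0/3/12/2/2/2
#2 and  $3, $0, $2 ; 0/3/12/0/2/2
#3 bne  $0, $1, L7 ; 0/3/12/0/2/2 ; →target
#4 and  $2, $1, $3 ; 0/3/0/0/2/2
#7 beq  $1, $2, L10 ; 0/3/0/0/2/2 ; →fallthru
#8 xori  $0, $2, 14 ; 0/3/0/0/2/2
#9 xori  $3, $3, 14 ; 0/3/0/14/2/2
#10 ori   $4, $3, 5 ; 0/3/0/14/15/2
#11 addi  $4, $4, 3 ; 0/3/0/14/18/2
#12 xor  $4, $1, $3 ; 0/3/0/14/13/2

0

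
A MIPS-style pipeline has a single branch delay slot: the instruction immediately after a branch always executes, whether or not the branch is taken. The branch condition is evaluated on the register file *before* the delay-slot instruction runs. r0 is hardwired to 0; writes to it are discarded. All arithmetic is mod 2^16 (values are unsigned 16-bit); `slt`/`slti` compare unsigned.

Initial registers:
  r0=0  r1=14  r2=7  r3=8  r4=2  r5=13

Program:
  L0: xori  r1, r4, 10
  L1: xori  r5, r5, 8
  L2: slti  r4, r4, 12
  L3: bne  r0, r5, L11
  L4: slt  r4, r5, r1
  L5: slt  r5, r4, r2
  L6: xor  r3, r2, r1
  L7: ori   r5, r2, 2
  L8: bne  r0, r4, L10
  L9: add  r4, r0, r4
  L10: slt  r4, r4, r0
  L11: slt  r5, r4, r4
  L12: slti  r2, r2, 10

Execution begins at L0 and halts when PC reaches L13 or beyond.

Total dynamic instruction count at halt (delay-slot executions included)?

7

PC=0  xori  r1, r4, 10       | r0=0 r1=8 r2=7 r3=8 r4=2 r5=13
PC=1  xori  r5, r5, 8        | r0=0 r1=8 r2=7 r3=8 r4=2 r5=5
PC=2  slti  r4, r4, 12       | r0=0 r1=8 r2=7 r3=8 r4=1 r5=5
PC=3  bne  r0, r5, L11       | r0=0 r1=8 r2=7 r3=8 r4=1 r5=5  [TAKEN]
PC=4  slt  r4, r5, r1        | r0=0 r1=8 r2=7 r3=8 r4=1 r5=5
PC=11 slt  r5, r4, r4        | r0=0 r1=8 r2=7 r3=8 r4=1 r5=0
PC=12 slti  r2, r2, 10       | r0=0 r1=8 r2=1 r3=8 r4=1 r5=0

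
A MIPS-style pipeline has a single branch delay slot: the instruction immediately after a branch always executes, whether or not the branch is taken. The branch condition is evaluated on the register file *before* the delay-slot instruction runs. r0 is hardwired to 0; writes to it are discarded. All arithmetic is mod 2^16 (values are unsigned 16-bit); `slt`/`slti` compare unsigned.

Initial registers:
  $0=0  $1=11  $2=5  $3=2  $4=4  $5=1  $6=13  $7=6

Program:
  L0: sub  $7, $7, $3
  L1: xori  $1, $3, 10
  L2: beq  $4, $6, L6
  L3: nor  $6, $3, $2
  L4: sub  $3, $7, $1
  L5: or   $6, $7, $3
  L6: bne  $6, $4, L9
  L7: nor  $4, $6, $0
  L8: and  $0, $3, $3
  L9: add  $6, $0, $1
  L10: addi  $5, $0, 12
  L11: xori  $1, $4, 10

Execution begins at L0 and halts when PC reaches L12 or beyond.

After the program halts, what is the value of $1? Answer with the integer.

[0] sub  $7, $7, $3  →  {$0:0, $1:11, $2:5, $3:2, $4:4, $5:1, $6:13, $7:4}
[1] xori  $1, $3, 10  →  {$0:0, $1:8, $2:5, $3:2, $4:4, $5:1, $6:13, $7:4}
[2] beq  $4, $6, L6  →  {$0:0, $1:8, $2:5, $3:2, $4:4, $5:1, $6:13, $7:4}  ⟨branch fallthrough⟩
[3] nor  $6, $3, $2  →  {$0:0, $1:8, $2:5, $3:2, $4:4, $5:1, $6:65528, $7:4}
[4] sub  $3, $7, $1  →  {$0:0, $1:8, $2:5, $3:65532, $4:4, $5:1, $6:65528, $7:4}
[5] or   $6, $7, $3  →  {$0:0, $1:8, $2:5, $3:65532, $4:4, $5:1, $6:65532, $7:4}
[6] bne  $6, $4, L9  →  {$0:0, $1:8, $2:5, $3:65532, $4:4, $5:1, $6:65532, $7:4}  ⟨branch taken⟩
[7] nor  $4, $6, $0  →  {$0:0, $1:8, $2:5, $3:65532, $4:3, $5:1, $6:65532, $7:4}
[9] add  $6, $0, $1  →  {$0:0, $1:8, $2:5, $3:65532, $4:3, $5:1, $6:8, $7:4}
[10] addi  $5, $0, 12  →  {$0:0, $1:8, $2:5, $3:65532, $4:3, $5:12, $6:8, $7:4}
[11] xori  $1, $4, 10  →  {$0:0, $1:9, $2:5, $3:65532, $4:3, $5:12, $6:8, $7:4}

9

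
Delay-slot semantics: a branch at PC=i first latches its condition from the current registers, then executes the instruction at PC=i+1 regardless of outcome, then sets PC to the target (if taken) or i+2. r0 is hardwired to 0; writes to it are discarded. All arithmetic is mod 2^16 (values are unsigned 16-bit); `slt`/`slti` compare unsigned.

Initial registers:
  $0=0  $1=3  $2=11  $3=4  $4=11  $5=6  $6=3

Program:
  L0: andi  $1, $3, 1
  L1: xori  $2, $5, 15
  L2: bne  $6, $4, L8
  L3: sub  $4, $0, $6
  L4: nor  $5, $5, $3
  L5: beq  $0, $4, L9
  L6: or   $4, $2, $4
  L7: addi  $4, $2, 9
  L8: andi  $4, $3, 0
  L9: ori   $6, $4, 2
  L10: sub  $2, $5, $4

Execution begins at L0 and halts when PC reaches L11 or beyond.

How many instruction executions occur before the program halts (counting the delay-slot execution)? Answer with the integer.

7

#0 andi  $1, $3, 1 ; 0/0/11/4/11/6/3
#1 xori  $2, $5, 15 ; 0/0/9/4/11/6/3
#2 bne  $6, $4, L8 ; 0/0/9/4/11/6/3 ; →target
#3 sub  $4, $0, $6 ; 0/0/9/4/65533/6/3
#8 andi  $4, $3, 0 ; 0/0/9/4/0/6/3
#9 ori   $6, $4, 2 ; 0/0/9/4/0/6/2
#10 sub  $2, $5, $4 ; 0/0/6/4/0/6/2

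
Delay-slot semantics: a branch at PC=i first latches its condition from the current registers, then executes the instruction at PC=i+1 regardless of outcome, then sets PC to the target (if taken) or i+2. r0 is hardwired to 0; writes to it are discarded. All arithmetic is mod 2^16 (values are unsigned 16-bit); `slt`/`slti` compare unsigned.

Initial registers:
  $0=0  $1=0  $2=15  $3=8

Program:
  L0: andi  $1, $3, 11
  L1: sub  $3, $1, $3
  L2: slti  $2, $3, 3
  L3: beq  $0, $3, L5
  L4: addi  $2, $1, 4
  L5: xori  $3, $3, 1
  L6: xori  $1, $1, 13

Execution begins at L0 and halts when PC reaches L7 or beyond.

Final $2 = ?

PC=0  andi  $1, $3, 11       | $0=0 $1=8 $2=15 $3=8
PC=1  sub  $3, $1, $3        | $0=0 $1=8 $2=15 $3=0
PC=2  slti  $2, $3, 3        | $0=0 $1=8 $2=1 $3=0
PC=3  beq  $0, $3, L5        | $0=0 $1=8 $2=1 $3=0  [TAKEN]
PC=4  addi  $2, $1, 4        | $0=0 $1=8 $2=12 $3=0
PC=5  xori  $3, $3, 1        | $0=0 $1=8 $2=12 $3=1
PC=6  xori  $1, $1, 13       | $0=0 $1=5 $2=12 $3=1

12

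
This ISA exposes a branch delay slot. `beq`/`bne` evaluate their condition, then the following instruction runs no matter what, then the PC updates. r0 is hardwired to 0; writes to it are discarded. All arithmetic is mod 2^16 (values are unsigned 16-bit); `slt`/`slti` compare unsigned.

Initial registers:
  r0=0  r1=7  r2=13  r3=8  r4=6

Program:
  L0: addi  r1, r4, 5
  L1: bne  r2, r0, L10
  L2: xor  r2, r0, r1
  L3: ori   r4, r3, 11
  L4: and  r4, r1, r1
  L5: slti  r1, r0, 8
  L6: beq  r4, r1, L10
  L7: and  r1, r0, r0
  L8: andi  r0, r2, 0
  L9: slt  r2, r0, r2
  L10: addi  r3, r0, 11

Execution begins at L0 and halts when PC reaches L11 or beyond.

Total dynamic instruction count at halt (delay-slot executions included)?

4

#0 addi  r1, r4, 5 ; 0/11/13/8/6
#1 bne  r2, r0, L10 ; 0/11/13/8/6 ; →target
#2 xor  r2, r0, r1 ; 0/11/11/8/6
#10 addi  r3, r0, 11 ; 0/11/11/11/6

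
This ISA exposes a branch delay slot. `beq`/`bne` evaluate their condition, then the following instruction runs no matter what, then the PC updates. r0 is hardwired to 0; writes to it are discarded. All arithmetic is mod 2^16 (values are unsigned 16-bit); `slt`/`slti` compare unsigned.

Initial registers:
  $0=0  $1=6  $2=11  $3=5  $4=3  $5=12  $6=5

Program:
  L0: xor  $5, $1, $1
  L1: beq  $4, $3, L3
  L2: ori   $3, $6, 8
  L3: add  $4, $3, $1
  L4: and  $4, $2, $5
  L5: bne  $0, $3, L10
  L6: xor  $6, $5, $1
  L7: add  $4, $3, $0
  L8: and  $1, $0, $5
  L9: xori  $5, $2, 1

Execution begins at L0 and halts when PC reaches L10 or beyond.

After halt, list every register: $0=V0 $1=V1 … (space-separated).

$0=0 $1=6 $2=11 $3=13 $4=0 $5=0 $6=6

  step pc=0: xor  $5, $1, $1  regs=(0,6,11,5,3,0,5)
  step pc=1: beq  $4, $3, L3  cond=F  regs=(0,6,11,5,3,0,5)
  step pc=2: ori   $3, $6, 8  regs=(0,6,11,13,3,0,5)
  step pc=3: add  $4, $3, $1  regs=(0,6,11,13,19,0,5)
  step pc=4: and  $4, $2, $5  regs=(0,6,11,13,0,0,5)
  step pc=5: bne  $0, $3, L10  cond=T  regs=(0,6,11,13,0,0,5)
  step pc=6: xor  $6, $5, $1  regs=(0,6,11,13,0,0,6)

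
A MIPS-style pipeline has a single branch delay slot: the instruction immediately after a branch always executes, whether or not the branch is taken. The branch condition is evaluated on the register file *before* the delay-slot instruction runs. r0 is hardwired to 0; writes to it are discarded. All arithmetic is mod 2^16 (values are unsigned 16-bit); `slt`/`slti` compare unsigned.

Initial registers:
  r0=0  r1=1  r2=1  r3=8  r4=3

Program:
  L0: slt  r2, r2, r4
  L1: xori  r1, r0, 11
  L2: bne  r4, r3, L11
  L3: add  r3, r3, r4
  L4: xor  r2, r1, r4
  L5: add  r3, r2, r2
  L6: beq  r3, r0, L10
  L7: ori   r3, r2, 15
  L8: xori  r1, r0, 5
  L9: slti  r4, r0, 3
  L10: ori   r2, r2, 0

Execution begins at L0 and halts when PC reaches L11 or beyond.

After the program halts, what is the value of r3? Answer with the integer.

11

#0 slt  r2, r2, r4 ; 0/1/1/8/3
#1 xori  r1, r0, 11 ; 0/11/1/8/3
#2 bne  r4, r3, L11 ; 0/11/1/8/3 ; →target
#3 add  r3, r3, r4 ; 0/11/1/11/3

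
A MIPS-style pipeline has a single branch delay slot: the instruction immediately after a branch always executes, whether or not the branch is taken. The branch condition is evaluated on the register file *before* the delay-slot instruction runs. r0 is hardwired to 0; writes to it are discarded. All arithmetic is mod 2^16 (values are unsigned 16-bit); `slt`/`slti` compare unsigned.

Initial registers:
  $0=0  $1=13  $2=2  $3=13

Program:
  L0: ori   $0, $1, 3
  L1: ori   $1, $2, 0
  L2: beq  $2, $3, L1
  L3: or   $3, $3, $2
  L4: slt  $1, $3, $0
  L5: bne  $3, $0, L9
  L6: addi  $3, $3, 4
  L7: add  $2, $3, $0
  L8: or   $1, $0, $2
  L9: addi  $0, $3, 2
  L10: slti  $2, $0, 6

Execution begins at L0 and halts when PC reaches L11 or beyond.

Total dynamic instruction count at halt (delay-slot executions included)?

[0] ori   $0, $1, 3  →  {$0:0, $1:13, $2:2, $3:13}
[1] ori   $1, $2, 0  →  {$0:0, $1:2, $2:2, $3:13}
[2] beq  $2, $3, L1  →  {$0:0, $1:2, $2:2, $3:13}  ⟨branch fallthrough⟩
[3] or   $3, $3, $2  →  {$0:0, $1:2, $2:2, $3:15}
[4] slt  $1, $3, $0  →  {$0:0, $1:0, $2:2, $3:15}
[5] bne  $3, $0, L9  →  {$0:0, $1:0, $2:2, $3:15}  ⟨branch taken⟩
[6] addi  $3, $3, 4  →  {$0:0, $1:0, $2:2, $3:19}
[9] addi  $0, $3, 2  →  {$0:0, $1:0, $2:2, $3:19}
[10] slti  $2, $0, 6  →  {$0:0, $1:0, $2:1, $3:19}

9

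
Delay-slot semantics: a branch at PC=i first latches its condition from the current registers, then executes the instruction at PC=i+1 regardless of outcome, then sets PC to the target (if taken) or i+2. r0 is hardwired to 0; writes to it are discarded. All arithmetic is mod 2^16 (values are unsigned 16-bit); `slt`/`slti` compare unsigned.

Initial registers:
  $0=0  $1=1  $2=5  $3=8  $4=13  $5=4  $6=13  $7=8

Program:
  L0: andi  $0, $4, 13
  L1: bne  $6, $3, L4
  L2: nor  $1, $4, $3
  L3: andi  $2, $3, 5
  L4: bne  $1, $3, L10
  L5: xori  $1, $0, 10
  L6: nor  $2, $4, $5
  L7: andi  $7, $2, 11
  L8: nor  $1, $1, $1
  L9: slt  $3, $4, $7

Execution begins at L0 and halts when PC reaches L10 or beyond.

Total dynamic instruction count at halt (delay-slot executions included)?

PC=0  andi  $0, $4, 13       | $0=0 $1=1 $2=5 $3=8 $4=13 $5=4 $6=13 $7=8
PC=1  bne  $6, $3, L4        | $0=0 $1=1 $2=5 $3=8 $4=13 $5=4 $6=13 $7=8  [TAKEN]
PC=2  nor  $1, $4, $3        | $0=0 $1=65522 $2=5 $3=8 $4=13 $5=4 $6=13 $7=8
PC=4  bne  $1, $3, L10       | $0=0 $1=65522 $2=5 $3=8 $4=13 $5=4 $6=13 $7=8  [TAKEN]
PC=5  xori  $1, $0, 10       | $0=0 $1=10 $2=5 $3=8 $4=13 $5=4 $6=13 $7=8

5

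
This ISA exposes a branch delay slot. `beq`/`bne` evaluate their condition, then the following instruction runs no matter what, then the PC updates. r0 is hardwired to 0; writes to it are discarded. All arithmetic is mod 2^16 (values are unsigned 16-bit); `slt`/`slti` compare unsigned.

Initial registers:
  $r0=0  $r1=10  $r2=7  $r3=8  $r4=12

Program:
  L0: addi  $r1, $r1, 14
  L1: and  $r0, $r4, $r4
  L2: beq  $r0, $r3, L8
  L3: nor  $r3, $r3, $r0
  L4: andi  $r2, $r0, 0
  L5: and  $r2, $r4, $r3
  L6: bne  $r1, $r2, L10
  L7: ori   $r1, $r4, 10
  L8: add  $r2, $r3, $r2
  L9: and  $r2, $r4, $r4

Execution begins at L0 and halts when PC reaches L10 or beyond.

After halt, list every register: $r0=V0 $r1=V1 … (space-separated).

$r0=0 $r1=14 $r2=4 $r3=65527 $r4=12

#0 addi  $r1, $r1, 14 ; 0/24/7/8/12
#1 and  $r0, $r4, $r4 ; 0/24/7/8/12
#2 beq  $r0, $r3, L8 ; 0/24/7/8/12 ; →fallthru
#3 nor  $r3, $r3, $r0 ; 0/24/7/65527/12
#4 andi  $r2, $r0, 0 ; 0/24/0/65527/12
#5 and  $r2, $r4, $r3 ; 0/24/4/65527/12
#6 bne  $r1, $r2, L10 ; 0/24/4/65527/12 ; →target
#7 ori   $r1, $r4, 10 ; 0/14/4/65527/12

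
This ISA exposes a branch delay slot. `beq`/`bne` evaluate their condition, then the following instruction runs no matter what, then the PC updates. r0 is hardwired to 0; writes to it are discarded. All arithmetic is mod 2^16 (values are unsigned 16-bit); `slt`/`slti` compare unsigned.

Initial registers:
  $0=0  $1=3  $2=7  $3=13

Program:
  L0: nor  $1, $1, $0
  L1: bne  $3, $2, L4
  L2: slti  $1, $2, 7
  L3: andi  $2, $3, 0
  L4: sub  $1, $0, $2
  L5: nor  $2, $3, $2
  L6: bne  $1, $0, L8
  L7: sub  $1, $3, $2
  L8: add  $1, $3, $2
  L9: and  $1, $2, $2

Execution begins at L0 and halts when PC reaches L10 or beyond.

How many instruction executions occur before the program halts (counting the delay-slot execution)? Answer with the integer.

  step pc=0: nor  $1, $1, $0  regs=(0,65532,7,13)
  step pc=1: bne  $3, $2, L4  cond=T  regs=(0,65532,7,13)
  step pc=2: slti  $1, $2, 7  regs=(0,0,7,13)
  step pc=4: sub  $1, $0, $2  regs=(0,65529,7,13)
  step pc=5: nor  $2, $3, $2  regs=(0,65529,65520,13)
  step pc=6: bne  $1, $0, L8  cond=T  regs=(0,65529,65520,13)
  step pc=7: sub  $1, $3, $2  regs=(0,29,65520,13)
  step pc=8: add  $1, $3, $2  regs=(0,65533,65520,13)
  step pc=9: and  $1, $2, $2  regs=(0,65520,65520,13)

9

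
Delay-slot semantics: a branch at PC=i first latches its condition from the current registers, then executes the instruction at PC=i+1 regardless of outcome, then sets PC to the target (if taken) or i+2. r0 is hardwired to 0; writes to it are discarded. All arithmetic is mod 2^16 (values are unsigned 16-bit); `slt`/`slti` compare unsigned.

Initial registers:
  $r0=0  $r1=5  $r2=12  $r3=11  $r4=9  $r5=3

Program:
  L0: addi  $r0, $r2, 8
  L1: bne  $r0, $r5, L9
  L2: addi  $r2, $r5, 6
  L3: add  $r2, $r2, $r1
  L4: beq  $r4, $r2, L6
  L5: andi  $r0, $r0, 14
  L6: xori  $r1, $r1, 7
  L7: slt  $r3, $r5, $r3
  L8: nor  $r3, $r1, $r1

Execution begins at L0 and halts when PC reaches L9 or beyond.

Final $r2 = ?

  step pc=0: addi  $r0, $r2, 8  regs=(0,5,12,11,9,3)
  step pc=1: bne  $r0, $r5, L9  cond=T  regs=(0,5,12,11,9,3)
  step pc=2: addi  $r2, $r5, 6  regs=(0,5,9,11,9,3)

9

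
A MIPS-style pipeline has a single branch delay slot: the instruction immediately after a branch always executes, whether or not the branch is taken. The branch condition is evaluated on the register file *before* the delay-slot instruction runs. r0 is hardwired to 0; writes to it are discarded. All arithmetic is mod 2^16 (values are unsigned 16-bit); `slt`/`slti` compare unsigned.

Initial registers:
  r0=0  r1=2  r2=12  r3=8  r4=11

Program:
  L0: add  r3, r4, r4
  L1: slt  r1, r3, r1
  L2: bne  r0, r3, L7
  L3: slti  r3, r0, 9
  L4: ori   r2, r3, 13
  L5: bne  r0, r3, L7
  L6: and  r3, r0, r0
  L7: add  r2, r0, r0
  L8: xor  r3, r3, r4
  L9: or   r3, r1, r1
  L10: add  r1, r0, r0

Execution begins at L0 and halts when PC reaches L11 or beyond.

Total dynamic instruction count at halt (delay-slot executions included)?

8

  step pc=0: add  r3, r4, r4  regs=(0,2,12,22,11)
  step pc=1: slt  r1, r3, r1  regs=(0,0,12,22,11)
  step pc=2: bne  r0, r3, L7  cond=T  regs=(0,0,12,22,11)
  step pc=3: slti  r3, r0, 9  regs=(0,0,12,1,11)
  step pc=7: add  r2, r0, r0  regs=(0,0,0,1,11)
  step pc=8: xor  r3, r3, r4  regs=(0,0,0,10,11)
  step pc=9: or   r3, r1, r1  regs=(0,0,0,0,11)
  step pc=10: add  r1, r0, r0  regs=(0,0,0,0,11)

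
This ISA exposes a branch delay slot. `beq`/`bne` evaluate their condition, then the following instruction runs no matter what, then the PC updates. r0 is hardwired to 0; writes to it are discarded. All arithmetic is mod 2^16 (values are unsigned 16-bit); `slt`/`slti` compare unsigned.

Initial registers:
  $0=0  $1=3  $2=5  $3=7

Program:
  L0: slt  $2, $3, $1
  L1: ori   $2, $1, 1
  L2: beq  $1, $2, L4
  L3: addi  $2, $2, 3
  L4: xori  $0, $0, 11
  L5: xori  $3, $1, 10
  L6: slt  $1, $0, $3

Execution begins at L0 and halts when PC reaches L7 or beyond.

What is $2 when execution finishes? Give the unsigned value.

PC=0  slt  $2, $3, $1        | $0=0 $1=3 $2=0 $3=7
PC=1  ori   $2, $1, 1        | $0=0 $1=3 $2=3 $3=7
PC=2  beq  $1, $2, L4        | $0=0 $1=3 $2=3 $3=7  [TAKEN]
PC=3  addi  $2, $2, 3        | $0=0 $1=3 $2=6 $3=7
PC=4  xori  $0, $0, 11       | $0=0 $1=3 $2=6 $3=7
PC=5  xori  $3, $1, 10       | $0=0 $1=3 $2=6 $3=9
PC=6  slt  $1, $0, $3        | $0=0 $1=1 $2=6 $3=9

6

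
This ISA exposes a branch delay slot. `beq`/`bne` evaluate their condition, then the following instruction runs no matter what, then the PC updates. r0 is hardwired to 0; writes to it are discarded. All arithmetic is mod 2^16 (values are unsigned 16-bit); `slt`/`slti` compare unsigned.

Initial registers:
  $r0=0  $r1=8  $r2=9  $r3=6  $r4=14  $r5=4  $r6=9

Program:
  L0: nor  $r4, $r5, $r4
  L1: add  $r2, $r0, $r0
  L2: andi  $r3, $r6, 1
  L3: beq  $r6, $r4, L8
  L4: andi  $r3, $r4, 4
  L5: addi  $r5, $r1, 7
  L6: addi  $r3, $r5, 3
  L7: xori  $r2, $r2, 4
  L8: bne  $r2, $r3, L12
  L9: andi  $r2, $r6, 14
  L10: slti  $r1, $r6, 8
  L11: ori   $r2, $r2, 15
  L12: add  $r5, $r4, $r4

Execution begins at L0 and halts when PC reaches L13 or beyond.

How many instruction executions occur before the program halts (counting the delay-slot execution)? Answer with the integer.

11

  step pc=0: nor  $r4, $r5, $r4  regs=(0,8,9,6,65521,4,9)
  step pc=1: add  $r2, $r0, $r0  regs=(0,8,0,6,65521,4,9)
  step pc=2: andi  $r3, $r6, 1  regs=(0,8,0,1,65521,4,9)
  step pc=3: beq  $r6, $r4, L8  cond=F  regs=(0,8,0,1,65521,4,9)
  step pc=4: andi  $r3, $r4, 4  regs=(0,8,0,0,65521,4,9)
  step pc=5: addi  $r5, $r1, 7  regs=(0,8,0,0,65521,15,9)
  step pc=6: addi  $r3, $r5, 3  regs=(0,8,0,18,65521,15,9)
  step pc=7: xori  $r2, $r2, 4  regs=(0,8,4,18,65521,15,9)
  step pc=8: bne  $r2, $r3, L12  cond=T  regs=(0,8,4,18,65521,15,9)
  step pc=9: andi  $r2, $r6, 14  regs=(0,8,8,18,65521,15,9)
  step pc=12: add  $r5, $r4, $r4  regs=(0,8,8,18,65521,65506,9)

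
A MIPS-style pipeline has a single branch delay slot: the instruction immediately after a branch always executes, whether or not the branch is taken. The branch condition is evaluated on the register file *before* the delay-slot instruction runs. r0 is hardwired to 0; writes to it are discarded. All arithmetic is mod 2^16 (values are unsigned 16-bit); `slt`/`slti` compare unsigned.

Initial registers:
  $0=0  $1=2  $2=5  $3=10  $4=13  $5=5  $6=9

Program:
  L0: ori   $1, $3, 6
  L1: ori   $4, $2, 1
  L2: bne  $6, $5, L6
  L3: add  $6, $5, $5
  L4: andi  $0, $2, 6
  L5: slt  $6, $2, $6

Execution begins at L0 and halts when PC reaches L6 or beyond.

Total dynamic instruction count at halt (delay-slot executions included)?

4

  step pc=0: ori   $1, $3, 6  regs=(0,14,5,10,13,5,9)
  step pc=1: ori   $4, $2, 1  regs=(0,14,5,10,5,5,9)
  step pc=2: bne  $6, $5, L6  cond=T  regs=(0,14,5,10,5,5,9)
  step pc=3: add  $6, $5, $5  regs=(0,14,5,10,5,5,10)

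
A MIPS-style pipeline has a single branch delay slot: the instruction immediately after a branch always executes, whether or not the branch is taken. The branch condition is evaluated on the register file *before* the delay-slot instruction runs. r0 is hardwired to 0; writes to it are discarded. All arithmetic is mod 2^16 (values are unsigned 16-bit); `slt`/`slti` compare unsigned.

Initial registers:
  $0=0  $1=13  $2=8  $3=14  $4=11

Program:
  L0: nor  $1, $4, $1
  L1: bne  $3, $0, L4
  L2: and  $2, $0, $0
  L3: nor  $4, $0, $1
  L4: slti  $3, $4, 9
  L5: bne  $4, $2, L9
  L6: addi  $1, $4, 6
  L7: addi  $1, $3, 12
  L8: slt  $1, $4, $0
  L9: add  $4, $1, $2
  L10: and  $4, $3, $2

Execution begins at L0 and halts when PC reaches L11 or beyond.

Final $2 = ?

0

PC=0  nor  $1, $4, $1        | $0=0 $1=65520 $2=8 $3=14 $4=11
PC=1  bne  $3, $0, L4        | $0=0 $1=65520 $2=8 $3=14 $4=11  [TAKEN]
PC=2  and  $2, $0, $0        | $0=0 $1=65520 $2=0 $3=14 $4=11
PC=4  slti  $3, $4, 9        | $0=0 $1=65520 $2=0 $3=0 $4=11
PC=5  bne  $4, $2, L9        | $0=0 $1=65520 $2=0 $3=0 $4=11  [TAKEN]
PC=6  addi  $1, $4, 6        | $0=0 $1=17 $2=0 $3=0 $4=11
PC=9  add  $4, $1, $2        | $0=0 $1=17 $2=0 $3=0 $4=17
PC=10 and  $4, $3, $2        | $0=0 $1=17 $2=0 $3=0 $4=0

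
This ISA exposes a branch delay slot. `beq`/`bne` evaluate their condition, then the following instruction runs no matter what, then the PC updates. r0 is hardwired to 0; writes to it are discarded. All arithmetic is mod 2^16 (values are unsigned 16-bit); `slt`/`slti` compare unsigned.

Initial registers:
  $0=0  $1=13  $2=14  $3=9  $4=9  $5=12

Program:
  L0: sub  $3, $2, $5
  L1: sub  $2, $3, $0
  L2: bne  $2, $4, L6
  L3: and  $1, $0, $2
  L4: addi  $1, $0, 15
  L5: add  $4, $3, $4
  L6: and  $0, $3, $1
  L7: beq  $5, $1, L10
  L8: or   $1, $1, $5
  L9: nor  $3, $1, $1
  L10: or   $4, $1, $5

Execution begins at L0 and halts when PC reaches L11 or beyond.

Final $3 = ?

65523

#0 sub  $3, $2, $5 ; 0/13/14/2/9/12
#1 sub  $2, $3, $0 ; 0/13/2/2/9/12
#2 bne  $2, $4, L6 ; 0/13/2/2/9/12 ; →target
#3 and  $1, $0, $2 ; 0/0/2/2/9/12
#6 and  $0, $3, $1 ; 0/0/2/2/9/12
#7 beq  $5, $1, L10 ; 0/0/2/2/9/12 ; →fallthru
#8 or   $1, $1, $5 ; 0/12/2/2/9/12
#9 nor  $3, $1, $1 ; 0/12/2/65523/9/12
#10 or   $4, $1, $5 ; 0/12/2/65523/12/12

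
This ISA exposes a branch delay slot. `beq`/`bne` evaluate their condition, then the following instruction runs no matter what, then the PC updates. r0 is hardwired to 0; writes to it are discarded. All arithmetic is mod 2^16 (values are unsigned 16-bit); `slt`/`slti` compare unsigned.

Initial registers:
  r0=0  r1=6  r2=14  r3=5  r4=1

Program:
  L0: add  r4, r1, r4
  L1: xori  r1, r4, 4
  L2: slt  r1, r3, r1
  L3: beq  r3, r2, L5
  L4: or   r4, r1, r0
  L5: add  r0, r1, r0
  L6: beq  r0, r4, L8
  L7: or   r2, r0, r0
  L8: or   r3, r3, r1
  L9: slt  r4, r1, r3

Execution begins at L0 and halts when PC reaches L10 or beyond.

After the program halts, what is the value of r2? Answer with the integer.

0

PC=0  add  r4, r1, r4        | r0=0 r1=6 r2=14 r3=5 r4=7
PC=1  xori  r1, r4, 4        | r0=0 r1=3 r2=14 r3=5 r4=7
PC=2  slt  r1, r3, r1        | r0=0 r1=0 r2=14 r3=5 r4=7
PC=3  beq  r3, r2, L5        | r0=0 r1=0 r2=14 r3=5 r4=7  [not taken]
PC=4  or   r4, r1, r0        | r0=0 r1=0 r2=14 r3=5 r4=0
PC=5  add  r0, r1, r0        | r0=0 r1=0 r2=14 r3=5 r4=0
PC=6  beq  r0, r4, L8        | r0=0 r1=0 r2=14 r3=5 r4=0  [TAKEN]
PC=7  or   r2, r0, r0        | r0=0 r1=0 r2=0 r3=5 r4=0
PC=8  or   r3, r3, r1        | r0=0 r1=0 r2=0 r3=5 r4=0
PC=9  slt  r4, r1, r3        | r0=0 r1=0 r2=0 r3=5 r4=1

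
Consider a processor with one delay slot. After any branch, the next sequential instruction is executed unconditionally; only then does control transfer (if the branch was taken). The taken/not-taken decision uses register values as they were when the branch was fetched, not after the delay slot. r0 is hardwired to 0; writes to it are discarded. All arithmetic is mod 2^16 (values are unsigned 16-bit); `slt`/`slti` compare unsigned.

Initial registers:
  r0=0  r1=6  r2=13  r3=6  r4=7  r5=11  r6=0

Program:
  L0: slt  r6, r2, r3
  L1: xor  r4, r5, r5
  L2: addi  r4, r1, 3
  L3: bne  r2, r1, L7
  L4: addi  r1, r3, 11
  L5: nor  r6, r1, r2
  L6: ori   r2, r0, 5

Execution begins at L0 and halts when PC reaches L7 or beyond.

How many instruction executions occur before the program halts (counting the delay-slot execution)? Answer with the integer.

5

[0] slt  r6, r2, r3  →  {r0:0, r1:6, r2:13, r3:6, r4:7, r5:11, r6:0}
[1] xor  r4, r5, r5  →  {r0:0, r1:6, r2:13, r3:6, r4:0, r5:11, r6:0}
[2] addi  r4, r1, 3  →  {r0:0, r1:6, r2:13, r3:6, r4:9, r5:11, r6:0}
[3] bne  r2, r1, L7  →  {r0:0, r1:6, r2:13, r3:6, r4:9, r5:11, r6:0}  ⟨branch taken⟩
[4] addi  r1, r3, 11  →  {r0:0, r1:17, r2:13, r3:6, r4:9, r5:11, r6:0}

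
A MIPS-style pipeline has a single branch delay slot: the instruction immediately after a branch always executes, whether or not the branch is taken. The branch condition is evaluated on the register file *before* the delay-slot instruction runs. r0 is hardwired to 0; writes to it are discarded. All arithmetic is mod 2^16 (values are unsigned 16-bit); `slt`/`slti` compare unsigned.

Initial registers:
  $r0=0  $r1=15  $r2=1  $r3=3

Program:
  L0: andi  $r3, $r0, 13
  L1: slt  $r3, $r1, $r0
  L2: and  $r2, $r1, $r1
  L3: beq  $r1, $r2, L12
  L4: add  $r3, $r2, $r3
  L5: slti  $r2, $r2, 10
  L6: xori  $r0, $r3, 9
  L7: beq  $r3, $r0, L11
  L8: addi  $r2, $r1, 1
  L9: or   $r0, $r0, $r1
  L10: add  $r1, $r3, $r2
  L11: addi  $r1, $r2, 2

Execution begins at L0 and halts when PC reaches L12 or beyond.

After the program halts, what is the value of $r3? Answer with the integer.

[0] andi  $r3, $r0, 13  →  {$r0:0, $r1:15, $r2:1, $r3:0}
[1] slt  $r3, $r1, $r0  →  {$r0:0, $r1:15, $r2:1, $r3:0}
[2] and  $r2, $r1, $r1  →  {$r0:0, $r1:15, $r2:15, $r3:0}
[3] beq  $r1, $r2, L12  →  {$r0:0, $r1:15, $r2:15, $r3:0}  ⟨branch taken⟩
[4] add  $r3, $r2, $r3  →  {$r0:0, $r1:15, $r2:15, $r3:15}

15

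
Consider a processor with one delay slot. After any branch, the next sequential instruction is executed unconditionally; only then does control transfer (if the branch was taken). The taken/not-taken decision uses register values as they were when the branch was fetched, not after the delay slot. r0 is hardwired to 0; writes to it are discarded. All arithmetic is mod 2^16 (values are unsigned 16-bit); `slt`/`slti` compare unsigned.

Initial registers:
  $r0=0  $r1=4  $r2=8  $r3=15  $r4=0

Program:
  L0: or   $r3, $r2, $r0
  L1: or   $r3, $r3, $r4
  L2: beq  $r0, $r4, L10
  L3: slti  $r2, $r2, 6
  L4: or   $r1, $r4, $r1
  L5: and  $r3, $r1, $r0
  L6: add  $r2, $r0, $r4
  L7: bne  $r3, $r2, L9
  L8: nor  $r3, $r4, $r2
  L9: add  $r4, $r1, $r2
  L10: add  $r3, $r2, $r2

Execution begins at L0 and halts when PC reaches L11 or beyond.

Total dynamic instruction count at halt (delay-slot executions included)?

[0] or   $r3, $r2, $r0  →  {$r0:0, $r1:4, $r2:8, $r3:8, $r4:0}
[1] or   $r3, $r3, $r4  →  {$r0:0, $r1:4, $r2:8, $r3:8, $r4:0}
[2] beq  $r0, $r4, L10  →  {$r0:0, $r1:4, $r2:8, $r3:8, $r4:0}  ⟨branch taken⟩
[3] slti  $r2, $r2, 6  →  {$r0:0, $r1:4, $r2:0, $r3:8, $r4:0}
[10] add  $r3, $r2, $r2  →  {$r0:0, $r1:4, $r2:0, $r3:0, $r4:0}

5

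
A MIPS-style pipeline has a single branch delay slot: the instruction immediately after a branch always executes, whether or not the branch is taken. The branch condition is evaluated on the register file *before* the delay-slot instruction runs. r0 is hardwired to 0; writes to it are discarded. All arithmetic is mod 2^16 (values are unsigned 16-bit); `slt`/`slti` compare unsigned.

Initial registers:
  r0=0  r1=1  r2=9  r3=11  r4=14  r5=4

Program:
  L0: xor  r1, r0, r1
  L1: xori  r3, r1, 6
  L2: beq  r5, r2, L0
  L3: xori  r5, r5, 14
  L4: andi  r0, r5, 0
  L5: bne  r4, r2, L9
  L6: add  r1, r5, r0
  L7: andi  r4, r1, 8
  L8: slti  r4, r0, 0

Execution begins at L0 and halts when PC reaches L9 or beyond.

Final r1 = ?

PC=0  xor  r1, r0, r1        | r0=0 r1=1 r2=9 r3=11 r4=14 r5=4
PC=1  xori  r3, r1, 6        | r0=0 r1=1 r2=9 r3=7 r4=14 r5=4
PC=2  beq  r5, r2, L0        | r0=0 r1=1 r2=9 r3=7 r4=14 r5=4  [not taken]
PC=3  xori  r5, r5, 14       | r0=0 r1=1 r2=9 r3=7 r4=14 r5=10
PC=4  andi  r0, r5, 0        | r0=0 r1=1 r2=9 r3=7 r4=14 r5=10
PC=5  bne  r4, r2, L9        | r0=0 r1=1 r2=9 r3=7 r4=14 r5=10  [TAKEN]
PC=6  add  r1, r5, r0        | r0=0 r1=10 r2=9 r3=7 r4=14 r5=10

10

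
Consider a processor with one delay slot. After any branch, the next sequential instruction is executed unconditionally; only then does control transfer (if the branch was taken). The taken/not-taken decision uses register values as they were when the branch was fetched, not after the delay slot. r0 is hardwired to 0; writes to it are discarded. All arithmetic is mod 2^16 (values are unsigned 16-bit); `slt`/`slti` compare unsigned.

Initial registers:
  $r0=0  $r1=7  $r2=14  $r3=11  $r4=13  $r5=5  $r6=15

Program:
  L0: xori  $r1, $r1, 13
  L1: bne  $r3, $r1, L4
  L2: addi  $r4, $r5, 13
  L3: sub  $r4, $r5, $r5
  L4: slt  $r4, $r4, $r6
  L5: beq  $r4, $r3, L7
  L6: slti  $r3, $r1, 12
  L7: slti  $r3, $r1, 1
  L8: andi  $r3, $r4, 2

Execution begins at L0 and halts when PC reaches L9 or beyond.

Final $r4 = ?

0

PC=0  xori  $r1, $r1, 13     | $r0=0 $r1=10 $r2=14 $r3=11 $r4=13 $r5=5 $r6=15
PC=1  bne  $r3, $r1, L4      | $r0=0 $r1=10 $r2=14 $r3=11 $r4=13 $r5=5 $r6=15  [TAKEN]
PC=2  addi  $r4, $r5, 13     | $r0=0 $r1=10 $r2=14 $r3=11 $r4=18 $r5=5 $r6=15
PC=4  slt  $r4, $r4, $r6     | $r0=0 $r1=10 $r2=14 $r3=11 $r4=0 $r5=5 $r6=15
PC=5  beq  $r4, $r3, L7      | $r0=0 $r1=10 $r2=14 $r3=11 $r4=0 $r5=5 $r6=15  [not taken]
PC=6  slti  $r3, $r1, 12     | $r0=0 $r1=10 $r2=14 $r3=1 $r4=0 $r5=5 $r6=15
PC=7  slti  $r3, $r1, 1      | $r0=0 $r1=10 $r2=14 $r3=0 $r4=0 $r5=5 $r6=15
PC=8  andi  $r3, $r4, 2      | $r0=0 $r1=10 $r2=14 $r3=0 $r4=0 $r5=5 $r6=15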